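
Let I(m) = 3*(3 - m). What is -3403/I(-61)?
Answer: -3403/192 ≈ -17.724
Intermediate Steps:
I(m) = 9 - 3*m
-3403/I(-61) = -3403/(9 - 3*(-61)) = -3403/(9 + 183) = -3403/192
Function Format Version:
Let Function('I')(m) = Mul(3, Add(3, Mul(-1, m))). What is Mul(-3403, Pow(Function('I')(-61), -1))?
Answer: Rational(-3403, 192) ≈ -17.724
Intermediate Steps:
Function('I')(m) = Add(9, Mul(-3, m))
Mul(-3403, Pow(Function('I')(-61), -1)) = Mul(-3403, Pow(Add(9, Mul(-3, -61)), -1)) = Mul(-3403, Pow(Add(9, 183), -1)) = Mul(-3403, Pow(192, -1)) = Mul(-3403, Rational(1, 192)) = Rational(-3403, 192)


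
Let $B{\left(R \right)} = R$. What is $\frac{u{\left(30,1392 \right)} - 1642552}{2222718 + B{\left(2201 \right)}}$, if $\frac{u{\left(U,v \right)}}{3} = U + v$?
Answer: $- \frac{1638286}{2224919} \approx -0.73633$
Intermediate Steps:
$u{\left(U,v \right)} = 3 U + 3 v$ ($u{\left(U,v \right)} = 3 \left(U + v\right) = 3 U + 3 v$)
$\frac{u{\left(30,1392 \right)} - 1642552}{2222718 + B{\left(2201 \right)}} = \frac{\left(3 \cdot 30 + 3 \cdot 1392\right) - 1642552}{2222718 + 2201} = \frac{\left(90 + 4176\right) - 1642552}{2224919} = \left(4266 - 1642552\right) \frac{1}{2224919} = \left(-1638286\right) \frac{1}{2224919} = - \frac{1638286}{2224919}$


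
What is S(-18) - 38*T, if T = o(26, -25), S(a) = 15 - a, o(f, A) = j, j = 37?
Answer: -1373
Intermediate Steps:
o(f, A) = 37
T = 37
S(-18) - 38*T = (15 - 1*(-18)) - 38*37 = (15 + 18) - 1406 = 33 - 1406 = -1373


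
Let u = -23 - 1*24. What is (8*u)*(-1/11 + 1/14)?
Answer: 564/77 ≈ 7.3247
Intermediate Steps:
u = -47 (u = -23 - 24 = -47)
(8*u)*(-1/11 + 1/14) = (8*(-47))*(-1/11 + 1/14) = -376*(-1*1/11 + 1*(1/14)) = -376*(-1/11 + 1/14) = -376*(-3/154) = 564/77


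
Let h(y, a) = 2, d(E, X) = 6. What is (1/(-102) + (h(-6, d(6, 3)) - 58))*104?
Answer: -297076/51 ≈ -5825.0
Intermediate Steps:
(1/(-102) + (h(-6, d(6, 3)) - 58))*104 = (1/(-102) + (2 - 58))*104 = (-1/102 - 56)*104 = -5713/102*104 = -297076/51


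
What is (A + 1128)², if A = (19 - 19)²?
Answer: 1272384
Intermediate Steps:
A = 0 (A = 0² = 0)
(A + 1128)² = (0 + 1128)² = 1128² = 1272384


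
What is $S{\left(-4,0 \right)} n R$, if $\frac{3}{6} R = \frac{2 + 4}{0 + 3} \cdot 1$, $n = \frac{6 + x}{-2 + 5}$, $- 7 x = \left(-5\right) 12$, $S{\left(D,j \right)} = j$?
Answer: $0$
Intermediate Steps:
$x = \frac{60}{7}$ ($x = - \frac{\left(-5\right) 12}{7} = \left(- \frac{1}{7}\right) \left(-60\right) = \frac{60}{7} \approx 8.5714$)
$n = \frac{34}{7}$ ($n = \frac{6 + \frac{60}{7}}{-2 + 5} = \frac{102}{7 \cdot 3} = \frac{102}{7} \cdot \frac{1}{3} = \frac{34}{7} \approx 4.8571$)
$R = 4$ ($R = 2 \frac{2 + 4}{0 + 3} \cdot 1 = 2 \cdot \frac{6}{3} \cdot 1 = 2 \cdot 6 \cdot \frac{1}{3} \cdot 1 = 2 \cdot 2 \cdot 1 = 2 \cdot 2 = 4$)
$S{\left(-4,0 \right)} n R = 0 \cdot \frac{34}{7} \cdot 4 = 0 \cdot 4 = 0$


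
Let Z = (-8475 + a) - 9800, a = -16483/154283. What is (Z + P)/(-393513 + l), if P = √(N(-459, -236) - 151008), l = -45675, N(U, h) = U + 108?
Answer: 13299709/319619067 - I*√151359/439188 ≈ 0.041611 - 0.00088584*I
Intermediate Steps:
N(U, h) = 108 + U
a = -311/2911 (a = -16483*1/154283 = -311/2911 ≈ -0.10684)
Z = -53198836/2911 (Z = (-8475 - 311/2911) - 9800 = -24671036/2911 - 9800 = -53198836/2911 ≈ -18275.)
P = I*√151359 (P = √((108 - 459) - 151008) = √(-351 - 151008) = √(-151359) = I*√151359 ≈ 389.05*I)
(Z + P)/(-393513 + l) = (-53198836/2911 + I*√151359)/(-393513 - 45675) = (-53198836/2911 + I*√151359)/(-439188) = (-53198836/2911 + I*√151359)*(-1/439188) = 13299709/319619067 - I*√151359/439188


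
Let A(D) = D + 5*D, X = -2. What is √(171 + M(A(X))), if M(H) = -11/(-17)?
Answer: √49606/17 ≈ 13.101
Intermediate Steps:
A(D) = 6*D
M(H) = 11/17 (M(H) = -11*(-1/17) = 11/17)
√(171 + M(A(X))) = √(171 + 11/17) = √(2918/17) = √49606/17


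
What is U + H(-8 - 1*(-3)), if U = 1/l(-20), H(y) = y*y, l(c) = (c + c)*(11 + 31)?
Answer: 41999/1680 ≈ 24.999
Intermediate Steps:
l(c) = 84*c (l(c) = (2*c)*42 = 84*c)
H(y) = y²
U = -1/1680 (U = 1/(84*(-20)) = 1/(-1680) = -1/1680 ≈ -0.00059524)
U + H(-8 - 1*(-3)) = -1/1680 + (-8 - 1*(-3))² = -1/1680 + (-8 + 3)² = -1/1680 + (-5)² = -1/1680 + 25 = 41999/1680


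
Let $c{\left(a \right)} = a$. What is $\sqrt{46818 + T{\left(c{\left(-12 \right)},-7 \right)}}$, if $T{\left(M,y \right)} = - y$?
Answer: $5 \sqrt{1873} \approx 216.39$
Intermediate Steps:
$\sqrt{46818 + T{\left(c{\left(-12 \right)},-7 \right)}} = \sqrt{46818 - -7} = \sqrt{46818 + 7} = \sqrt{46825} = 5 \sqrt{1873}$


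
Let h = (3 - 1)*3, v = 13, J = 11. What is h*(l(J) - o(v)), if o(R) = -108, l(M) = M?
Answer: 714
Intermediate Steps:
h = 6 (h = 2*3 = 6)
h*(l(J) - o(v)) = 6*(11 - 1*(-108)) = 6*(11 + 108) = 6*119 = 714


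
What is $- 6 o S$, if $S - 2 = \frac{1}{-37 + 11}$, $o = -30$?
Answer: $\frac{4590}{13} \approx 353.08$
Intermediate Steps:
$S = \frac{51}{26}$ ($S = 2 + \frac{1}{-37 + 11} = 2 + \frac{1}{-26} = 2 - \frac{1}{26} = \frac{51}{26} \approx 1.9615$)
$- 6 o S = \left(-6\right) \left(-30\right) \frac{51}{26} = 180 \cdot \frac{51}{26} = \frac{4590}{13}$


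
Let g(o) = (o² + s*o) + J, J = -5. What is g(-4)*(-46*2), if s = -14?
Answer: -6164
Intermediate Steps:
g(o) = -5 + o² - 14*o (g(o) = (o² - 14*o) - 5 = -5 + o² - 14*o)
g(-4)*(-46*2) = (-5 + (-4)² - 14*(-4))*(-46*2) = (-5 + 16 + 56)*(-92) = 67*(-92) = -6164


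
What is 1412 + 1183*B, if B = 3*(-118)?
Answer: -417370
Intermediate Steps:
B = -354
1412 + 1183*B = 1412 + 1183*(-354) = 1412 - 418782 = -417370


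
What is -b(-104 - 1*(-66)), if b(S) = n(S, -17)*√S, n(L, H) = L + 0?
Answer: 38*I*√38 ≈ 234.25*I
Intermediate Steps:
n(L, H) = L
b(S) = S^(3/2) (b(S) = S*√S = S^(3/2))
-b(-104 - 1*(-66)) = -(-104 - 1*(-66))^(3/2) = -(-104 + 66)^(3/2) = -(-38)^(3/2) = -(-38)*I*√38 = 38*I*√38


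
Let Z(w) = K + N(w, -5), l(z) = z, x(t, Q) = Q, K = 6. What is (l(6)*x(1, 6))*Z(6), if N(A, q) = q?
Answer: 36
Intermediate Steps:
Z(w) = 1 (Z(w) = 6 - 5 = 1)
(l(6)*x(1, 6))*Z(6) = (6*6)*1 = 36*1 = 36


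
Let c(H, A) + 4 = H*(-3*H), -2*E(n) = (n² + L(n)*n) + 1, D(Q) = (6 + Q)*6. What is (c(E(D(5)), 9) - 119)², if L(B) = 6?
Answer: 4593249877643361/16 ≈ 2.8708e+14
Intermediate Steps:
D(Q) = 36 + 6*Q
E(n) = -½ - 3*n - n²/2 (E(n) = -((n² + 6*n) + 1)/2 = -(1 + n² + 6*n)/2 = -½ - 3*n - n²/2)
c(H, A) = -4 - 3*H² (c(H, A) = -4 + H*(-3*H) = -4 - 3*H²)
(c(E(D(5)), 9) - 119)² = ((-4 - 3*(-½ - 3*(36 + 6*5) - (36 + 6*5)²/2)²) - 119)² = ((-4 - 3*(-½ - 3*(36 + 30) - (36 + 30)²/2)²) - 119)² = ((-4 - 3*(-½ - 3*66 - ½*66²)²) - 119)² = ((-4 - 3*(-½ - 198 - ½*4356)²) - 119)² = ((-4 - 3*(-½ - 198 - 2178)²) - 119)² = ((-4 - 3*(-4753/2)²) - 119)² = ((-4 - 3*22591009/4) - 119)² = ((-4 - 67773027/4) - 119)² = (-67773043/4 - 119)² = (-67773519/4)² = 4593249877643361/16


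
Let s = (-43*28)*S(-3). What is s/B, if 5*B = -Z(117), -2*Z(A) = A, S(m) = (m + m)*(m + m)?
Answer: -48160/13 ≈ -3704.6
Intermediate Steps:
S(m) = 4*m² (S(m) = (2*m)*(2*m) = 4*m²)
Z(A) = -A/2
s = -43344 (s = (-43*28)*(4*(-3)²) = -4816*9 = -1204*36 = -43344)
B = 117/10 (B = (-(-1)*117/2)/5 = (-1*(-117/2))/5 = (⅕)*(117/2) = 117/10 ≈ 11.700)
s/B = -43344/117/10 = -43344*10/117 = -48160/13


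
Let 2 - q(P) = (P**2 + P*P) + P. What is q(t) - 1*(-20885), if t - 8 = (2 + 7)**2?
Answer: 4956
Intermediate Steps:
t = 89 (t = 8 + (2 + 7)**2 = 8 + 9**2 = 8 + 81 = 89)
q(P) = 2 - P - 2*P**2 (q(P) = 2 - ((P**2 + P*P) + P) = 2 - ((P**2 + P**2) + P) = 2 - (2*P**2 + P) = 2 - (P + 2*P**2) = 2 + (-P - 2*P**2) = 2 - P - 2*P**2)
q(t) - 1*(-20885) = (2 - 1*89 - 2*89**2) - 1*(-20885) = (2 - 89 - 2*7921) + 20885 = (2 - 89 - 15842) + 20885 = -15929 + 20885 = 4956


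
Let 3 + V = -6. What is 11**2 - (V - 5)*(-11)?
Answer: -33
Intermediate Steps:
V = -9 (V = -3 - 6 = -9)
11**2 - (V - 5)*(-11) = 11**2 - (-9 - 5)*(-11) = 121 - (-14)*(-11) = 121 - 1*154 = 121 - 154 = -33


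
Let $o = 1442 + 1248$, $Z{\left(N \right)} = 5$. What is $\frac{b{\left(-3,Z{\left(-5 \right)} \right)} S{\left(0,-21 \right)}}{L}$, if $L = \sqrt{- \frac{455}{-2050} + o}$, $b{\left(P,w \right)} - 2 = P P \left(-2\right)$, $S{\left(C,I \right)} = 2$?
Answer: $- \frac{32 \sqrt{452226310}}{1102991} \approx -0.61696$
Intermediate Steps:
$b{\left(P,w \right)} = 2 - 2 P^{2}$ ($b{\left(P,w \right)} = 2 + P P \left(-2\right) = 2 + P^{2} \left(-2\right) = 2 - 2 P^{2}$)
$o = 2690$
$L = \frac{\sqrt{452226310}}{410}$ ($L = \sqrt{- \frac{455}{-2050} + 2690} = \sqrt{\left(-455\right) \left(- \frac{1}{2050}\right) + 2690} = \sqrt{\frac{91}{410} + 2690} = \sqrt{\frac{1102991}{410}} = \frac{\sqrt{452226310}}{410} \approx 51.867$)
$\frac{b{\left(-3,Z{\left(-5 \right)} \right)} S{\left(0,-21 \right)}}{L} = \frac{\left(2 - 2 \left(-3\right)^{2}\right) 2}{\frac{1}{410} \sqrt{452226310}} = \left(2 - 18\right) 2 \frac{\sqrt{452226310}}{1102991} = \left(-16\right) 2 \frac{\sqrt{452226310}}{1102991} = - 32 \frac{\sqrt{452226310}}{1102991} = - \frac{32 \sqrt{452226310}}{1102991}$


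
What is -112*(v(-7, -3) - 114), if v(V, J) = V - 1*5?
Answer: 14112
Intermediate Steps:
v(V, J) = -5 + V (v(V, J) = V - 5 = -5 + V)
-112*(v(-7, -3) - 114) = -112*((-5 - 7) - 114) = -112*(-12 - 114) = -112*(-126) = 14112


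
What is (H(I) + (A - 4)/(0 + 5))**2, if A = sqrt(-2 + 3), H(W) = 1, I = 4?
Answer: 4/25 ≈ 0.16000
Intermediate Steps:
A = 1 (A = sqrt(1) = 1)
(H(I) + (A - 4)/(0 + 5))**2 = (1 + (1 - 4)/(0 + 5))**2 = (1 - 3/5)**2 = (2/5)**2 = 4/25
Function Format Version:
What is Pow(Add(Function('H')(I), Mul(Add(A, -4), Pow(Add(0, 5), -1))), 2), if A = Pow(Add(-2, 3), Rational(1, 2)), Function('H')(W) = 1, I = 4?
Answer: Rational(4, 25) ≈ 0.16000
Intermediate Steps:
A = 1 (A = Pow(1, Rational(1, 2)) = 1)
Pow(Add(Function('H')(I), Mul(Add(A, -4), Pow(Add(0, 5), -1))), 2) = Pow(Add(1, Mul(Add(1, -4), Pow(Add(0, 5), -1))), 2) = Pow(Add(1, Mul(-3, Pow(5, -1))), 2) = Pow(Add(1, Mul(-3, Rational(1, 5))), 2) = Pow(Add(1, Rational(-3, 5)), 2) = Pow(Rational(2, 5), 2) = Rational(4, 25)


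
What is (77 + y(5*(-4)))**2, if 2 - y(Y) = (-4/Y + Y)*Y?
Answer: 100489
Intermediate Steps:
y(Y) = 2 - Y*(Y - 4/Y) (y(Y) = 2 - (-4/Y + Y)*Y = 2 - (Y - 4/Y)*Y = 2 - Y*(Y - 4/Y))
(77 + y(5*(-4)))**2 = (77 + (6 - (5*(-4))**2))**2 = (77 + (6 - 1*(-20)**2))**2 = (77 + (6 - 1*400))**2 = (77 + (6 - 400))**2 = (77 - 394)**2 = (-317)**2 = 100489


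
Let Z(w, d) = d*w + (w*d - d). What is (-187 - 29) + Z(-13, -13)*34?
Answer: 11718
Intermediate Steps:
Z(w, d) = -d + 2*d*w (Z(w, d) = d*w + (d*w - d) = d*w + (-d + d*w) = -d + 2*d*w)
(-187 - 29) + Z(-13, -13)*34 = (-187 - 29) - 13*(-1 + 2*(-13))*34 = -216 - 13*(-1 - 26)*34 = -216 - 13*(-27)*34 = -216 + 351*34 = -216 + 11934 = 11718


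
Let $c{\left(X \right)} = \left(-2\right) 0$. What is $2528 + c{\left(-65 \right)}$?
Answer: $2528$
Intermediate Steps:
$c{\left(X \right)} = 0$
$2528 + c{\left(-65 \right)} = 2528 + 0 = 2528$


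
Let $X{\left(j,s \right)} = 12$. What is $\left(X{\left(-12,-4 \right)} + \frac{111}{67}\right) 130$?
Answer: $\frac{118950}{67} \approx 1775.4$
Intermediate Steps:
$\left(X{\left(-12,-4 \right)} + \frac{111}{67}\right) 130 = \left(12 + \frac{111}{67}\right) 130 = \frac{915}{67} \cdot 130 = \frac{118950}{67}$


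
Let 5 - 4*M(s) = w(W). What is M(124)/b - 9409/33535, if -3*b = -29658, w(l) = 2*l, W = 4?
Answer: -372170101/1326108040 ≈ -0.28065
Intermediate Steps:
M(s) = -¾ (M(s) = 5/4 - 4/2 = 5/4 - ¼*8 = 5/4 - 2 = -¾)
b = 9886 (b = -⅓*(-29658) = 9886)
M(124)/b - 9409/33535 = -¾/9886 - 9409/33535 = -¾*1/9886 - 9409*1/33535 = -3/39544 - 9409/33535 = -372170101/1326108040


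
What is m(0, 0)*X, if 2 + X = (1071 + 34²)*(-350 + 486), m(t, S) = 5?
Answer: 1514350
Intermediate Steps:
X = 302870 (X = -2 + (1071 + 34²)*(-350 + 486) = -2 + (1071 + 1156)*136 = -2 + 2227*136 = -2 + 302872 = 302870)
m(0, 0)*X = 5*302870 = 1514350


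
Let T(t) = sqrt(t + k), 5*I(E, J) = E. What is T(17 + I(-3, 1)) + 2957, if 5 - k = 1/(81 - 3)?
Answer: 2957 + sqrt(3252990)/390 ≈ 2961.6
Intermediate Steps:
I(E, J) = E/5
k = 389/78 (k = 5 - 1/(81 - 3) = 5 - 1/78 = 389/78 ≈ 4.9872)
T(t) = sqrt(389/78 + t) (T(t) = sqrt(t + 389/78) = sqrt(389/78 + t))
T(17 + I(-3, 1)) + 2957 = sqrt(30342 + 6084*(17 + (1/5)*(-3)))/78 + 2957 = sqrt(30342 + 6084*(17 - 3/5))/78 + 2957 = sqrt(30342 + 6084*(82/5))/78 + 2957 = sqrt(30342 + 498888/5)/78 + 2957 = sqrt(650598/5)/78 + 2957 = (sqrt(3252990)/5)/78 + 2957 = sqrt(3252990)/390 + 2957 = 2957 + sqrt(3252990)/390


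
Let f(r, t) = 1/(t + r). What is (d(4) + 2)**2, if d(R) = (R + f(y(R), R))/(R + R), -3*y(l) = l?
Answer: 26569/4096 ≈ 6.4866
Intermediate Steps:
y(l) = -l/3
f(r, t) = 1/(r + t)
d(R) = (R + 3/(2*R))/(2*R) (d(R) = (R + 1/(-R/3 + R))/(R + R) = (R + 1/(2*R/3))/((2*R)) = (R + 3/(2*R))*(1/(2*R)) = (R + 3/(2*R))/(2*R))
(d(4) + 2)**2 = ((1/2 + (3/4)/4**2) + 2)**2 = ((1/2 + (3/4)*(1/16)) + 2)**2 = ((1/2 + 3/64) + 2)**2 = (35/64 + 2)**2 = (163/64)**2 = 26569/4096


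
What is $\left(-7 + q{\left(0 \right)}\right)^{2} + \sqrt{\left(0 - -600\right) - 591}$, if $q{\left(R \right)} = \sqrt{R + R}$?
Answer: $52$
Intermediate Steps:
$q{\left(R \right)} = \sqrt{2} \sqrt{R}$ ($q{\left(R \right)} = \sqrt{2 R} = \sqrt{2} \sqrt{R}$)
$\left(-7 + q{\left(0 \right)}\right)^{2} + \sqrt{\left(0 - -600\right) - 591} = \left(-7 + \sqrt{2} \sqrt{0}\right)^{2} + \sqrt{\left(0 - -600\right) - 591} = \left(-7 + \sqrt{2} \cdot 0\right)^{2} + \sqrt{\left(0 + 600\right) - 591} = \left(-7 + 0\right)^{2} + \sqrt{600 - 591} = \left(-7\right)^{2} + \sqrt{9} = 49 + 3 = 52$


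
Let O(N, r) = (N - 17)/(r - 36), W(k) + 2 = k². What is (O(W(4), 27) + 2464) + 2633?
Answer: 15292/3 ≈ 5097.3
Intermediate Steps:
W(k) = -2 + k²
O(N, r) = (-17 + N)/(-36 + r)
(O(W(4), 27) + 2464) + 2633 = ((-17 + (-2 + 4²))/(-36 + 27) + 2464) + 2633 = ((-17 + (-2 + 16))/(-9) + 2464) + 2633 = (-(-17 + 14)/9 + 2464) + 2633 = (-⅑*(-3) + 2464) + 2633 = (⅓ + 2464) + 2633 = 7393/3 + 2633 = 15292/3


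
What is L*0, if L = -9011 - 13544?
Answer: 0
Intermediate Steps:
L = -22555
L*0 = -22555*0 = 0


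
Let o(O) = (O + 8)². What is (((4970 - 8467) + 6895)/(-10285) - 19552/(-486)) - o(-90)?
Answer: -16705270174/2499255 ≈ -6684.1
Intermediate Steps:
o(O) = (8 + O)²
(((4970 - 8467) + 6895)/(-10285) - 19552/(-486)) - o(-90) = (((4970 - 8467) + 6895)/(-10285) - 19552/(-486)) - (8 - 90)² = ((-3497 + 6895)*(-1/10285) - 19552*(-1/486)) - 1*(-82)² = (3398*(-1/10285) + 9776/243) - 1*6724 = (-3398/10285 + 9776/243) - 6724 = 99720446/2499255 - 6724 = -16705270174/2499255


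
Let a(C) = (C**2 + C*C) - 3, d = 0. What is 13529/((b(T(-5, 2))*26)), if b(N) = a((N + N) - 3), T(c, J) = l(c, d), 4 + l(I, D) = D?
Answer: 13529/6214 ≈ 2.1772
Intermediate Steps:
l(I, D) = -4 + D
T(c, J) = -4 (T(c, J) = -4 + 0 = -4)
a(C) = -3 + 2*C**2 (a(C) = (C**2 + C**2) - 3 = 2*C**2 - 3 = -3 + 2*C**2)
b(N) = -3 + 2*(-3 + 2*N)**2 (b(N) = -3 + 2*((N + N) - 3)**2 = -3 + 2*(2*N - 3)**2 = -3 + 2*(-3 + 2*N)**2)
13529/((b(T(-5, 2))*26)) = 13529/(((-3 + 2*(-3 + 2*(-4))**2)*26)) = 13529/(((-3 + 2*(-3 - 8)**2)*26)) = 13529/(((-3 + 2*(-11)**2)*26)) = 13529/(((-3 + 2*121)*26)) = 13529/(((-3 + 242)*26)) = 13529/((239*26)) = 13529/6214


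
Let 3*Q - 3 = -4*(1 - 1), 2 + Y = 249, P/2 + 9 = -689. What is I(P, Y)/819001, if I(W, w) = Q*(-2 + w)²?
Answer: 60025/819001 ≈ 0.073290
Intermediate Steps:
P = -1396 (P = -18 + 2*(-689) = -18 - 1378 = -1396)
Y = 247 (Y = -2 + 249 = 247)
Q = 1 (Q = 1 + (-4*(1 - 1))/3 = 1 + (-4*0)/3 = 1 + (⅓)*0 = 1 + 0 = 1)
I(W, w) = (-2 + w)² (I(W, w) = 1*(-2 + w)² = (-2 + w)²)
I(P, Y)/819001 = (-2 + 247)²/819001 = 245²*(1/819001) = 60025*(1/819001) = 60025/819001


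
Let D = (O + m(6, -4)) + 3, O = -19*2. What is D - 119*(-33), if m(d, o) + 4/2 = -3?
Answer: 3887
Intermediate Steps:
O = -38
m(d, o) = -5 (m(d, o) = -2 - 3 = -5)
D = -40 (D = (-38 - 5) + 3 = -43 + 3 = -40)
D - 119*(-33) = -40 - 119*(-33) = -40 + 3927 = 3887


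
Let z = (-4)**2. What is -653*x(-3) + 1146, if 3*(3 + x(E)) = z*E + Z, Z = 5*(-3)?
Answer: 16818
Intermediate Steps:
Z = -15
z = 16
x(E) = -8 + 16*E/3 (x(E) = -3 + (16*E - 15)/3 = -3 + (-15 + 16*E)/3 = -3 + (-5 + 16*E/3) = -8 + 16*E/3)
-653*x(-3) + 1146 = -653*(-8 + (16/3)*(-3)) + 1146 = -653*(-8 - 16) + 1146 = -653*(-24) + 1146 = 15672 + 1146 = 16818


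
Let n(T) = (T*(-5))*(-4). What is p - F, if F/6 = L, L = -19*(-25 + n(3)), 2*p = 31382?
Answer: 19681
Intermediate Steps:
p = 15691 (p = (½)*31382 = 15691)
n(T) = 20*T (n(T) = -5*T*(-4) = 20*T)
L = -665 (L = -19*(-25 + 20*3) = -19*(-25 + 60) = -19*35 = -665)
F = -3990 (F = 6*(-665) = -3990)
p - F = 15691 - 1*(-3990) = 15691 + 3990 = 19681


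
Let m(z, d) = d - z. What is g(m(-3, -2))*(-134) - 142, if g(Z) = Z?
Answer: -276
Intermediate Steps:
g(m(-3, -2))*(-134) - 142 = (-2 - 1*(-3))*(-134) - 142 = (-2 + 3)*(-134) - 142 = 1*(-134) - 142 = -134 - 142 = -276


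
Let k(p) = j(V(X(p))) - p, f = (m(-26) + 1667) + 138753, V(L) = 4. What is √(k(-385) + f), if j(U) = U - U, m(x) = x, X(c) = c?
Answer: √140779 ≈ 375.21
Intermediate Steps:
j(U) = 0
f = 140394 (f = (-26 + 1667) + 138753 = 1641 + 138753 = 140394)
k(p) = -p (k(p) = 0 - p = -p)
√(k(-385) + f) = √(-1*(-385) + 140394) = √(385 + 140394) = √140779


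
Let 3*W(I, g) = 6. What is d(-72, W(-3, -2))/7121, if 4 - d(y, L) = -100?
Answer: 104/7121 ≈ 0.014605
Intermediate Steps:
W(I, g) = 2 (W(I, g) = (⅓)*6 = 2)
d(y, L) = 104 (d(y, L) = 4 - 1*(-100) = 4 + 100 = 104)
d(-72, W(-3, -2))/7121 = 104/7121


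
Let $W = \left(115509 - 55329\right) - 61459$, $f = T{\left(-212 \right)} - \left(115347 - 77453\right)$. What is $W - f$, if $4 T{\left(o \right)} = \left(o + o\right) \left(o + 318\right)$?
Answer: $47851$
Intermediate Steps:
$T{\left(o \right)} = \frac{o \left(318 + o\right)}{2}$ ($T{\left(o \right)} = \frac{\left(o + o\right) \left(o + 318\right)}{4} = \frac{2 o \left(318 + o\right)}{4} = \frac{o \left(318 + o\right)}{2}$)
$f = -49130$ ($f = \frac{1}{2} \left(-212\right) \left(318 - 212\right) - \left(115347 - 77453\right) = \frac{1}{2} \left(-212\right) 106 - \left(115347 - 77453\right) = -11236 - 37894 = -49130$)
$W = -1279$ ($W = 60180 - 61459 = -1279$)
$W - f = -1279 - -49130 = -1279 + 49130 = 47851$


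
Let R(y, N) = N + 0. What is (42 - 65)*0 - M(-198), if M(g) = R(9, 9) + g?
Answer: 189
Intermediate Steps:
R(y, N) = N
M(g) = 9 + g
(42 - 65)*0 - M(-198) = (42 - 65)*0 - (9 - 198) = -23*0 - 1*(-189) = 0 + 189 = 189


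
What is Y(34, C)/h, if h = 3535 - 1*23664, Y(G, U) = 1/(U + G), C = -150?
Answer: 1/2334964 ≈ 4.2827e-7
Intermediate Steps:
Y(G, U) = 1/(G + U)
h = -20129 (h = 3535 - 23664 = -20129)
Y(34, C)/h = 1/((34 - 150)*(-20129)) = -1/20129/(-116) = -1/116*(-1/20129) = 1/2334964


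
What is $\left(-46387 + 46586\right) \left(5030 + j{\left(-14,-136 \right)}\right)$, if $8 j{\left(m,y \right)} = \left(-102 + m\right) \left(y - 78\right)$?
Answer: $1618467$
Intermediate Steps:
$j{\left(m,y \right)} = \frac{\left(-102 + m\right) \left(-78 + y\right)}{8}$ ($j{\left(m,y \right)} = \frac{\left(-102 + m\right) \left(y - 78\right)}{8} = \frac{\left(-102 + m\right) \left(-78 + y\right)}{8}$)
$\left(-46387 + 46586\right) \left(5030 + j{\left(-14,-136 \right)}\right) = \left(-46387 + 46586\right) \left(5030 + \left(\frac{1989}{2} - -1734 - - \frac{273}{2} + \frac{1}{8} \left(-14\right) \left(-136\right)\right)\right) = 199 \left(5030 + \left(\frac{1989}{2} + 1734 + \frac{273}{2} + 238\right)\right) = 199 \left(5030 + 3103\right) = 199 \cdot 8133 = 1618467$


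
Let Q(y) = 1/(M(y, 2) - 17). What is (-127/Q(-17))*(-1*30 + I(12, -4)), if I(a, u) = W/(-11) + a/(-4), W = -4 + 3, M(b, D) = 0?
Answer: -781558/11 ≈ -71051.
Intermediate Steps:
W = -1
Q(y) = -1/17 (Q(y) = 1/(0 - 17) = 1/(-17) = -1/17)
I(a, u) = 1/11 - a/4 (I(a, u) = -1/(-11) + a/(-4) = -1*(-1/11) + a*(-1/4) = 1/11 - a/4)
(-127/Q(-17))*(-1*30 + I(12, -4)) = (-127/(-1/17))*(-1*30 + (1/11 - 1/4*12)) = (-127*(-17))*(-30 + (1/11 - 3)) = 2159*(-30 - 32/11) = 2159*(-362/11) = -781558/11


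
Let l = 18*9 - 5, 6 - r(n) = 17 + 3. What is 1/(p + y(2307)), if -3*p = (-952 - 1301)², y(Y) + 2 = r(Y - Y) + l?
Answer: -1/1691862 ≈ -5.9107e-7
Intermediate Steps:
r(n) = -14 (r(n) = 6 - (17 + 3) = 6 - 1*20 = 6 - 20 = -14)
l = 157 (l = 162 - 5 = 157)
y(Y) = 141 (y(Y) = -2 + (-14 + 157) = -2 + 143 = 141)
p = -1692003 (p = -(-952 - 1301)²/3 = -⅓*(-2253)² = -⅓*5076009 = -1692003)
1/(p + y(2307)) = 1/(-1692003 + 141) = 1/(-1691862) = -1/1691862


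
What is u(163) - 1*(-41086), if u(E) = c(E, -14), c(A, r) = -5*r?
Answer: 41156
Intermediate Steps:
u(E) = 70 (u(E) = -5*(-14) = 70)
u(163) - 1*(-41086) = 70 - 1*(-41086) = 70 + 41086 = 41156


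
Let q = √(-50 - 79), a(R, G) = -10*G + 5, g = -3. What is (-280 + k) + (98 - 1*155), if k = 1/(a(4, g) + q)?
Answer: (-337*√129 + 11794*I)/(√129 - 35*I) ≈ -336.97 - 0.0083883*I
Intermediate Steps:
a(R, G) = 5 - 10*G
q = I*√129 (q = √(-129) = I*√129 ≈ 11.358*I)
k = 1/(35 + I*√129) (k = 1/((5 - 10*(-3)) + I*√129) = 1/((5 + 30) + I*√129) = 1/(35 + I*√129) ≈ 0.025849 - 0.0083883*I)
(-280 + k) + (98 - 1*155) = (-280 + (35/1354 - I*√129/1354)) + (98 - 1*155) = (-379085/1354 - I*√129/1354) + (98 - 155) = (-379085/1354 - I*√129/1354) - 57 = -456263/1354 - I*√129/1354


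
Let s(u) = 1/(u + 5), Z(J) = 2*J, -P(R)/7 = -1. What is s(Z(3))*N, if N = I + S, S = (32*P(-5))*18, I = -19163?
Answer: -15131/11 ≈ -1375.5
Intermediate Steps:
P(R) = 7 (P(R) = -7*(-1) = 7)
s(u) = 1/(5 + u)
S = 4032 (S = (32*7)*18 = 224*18 = 4032)
N = -15131 (N = -19163 + 4032 = -15131)
s(Z(3))*N = -15131/(5 + 2*3) = -15131/(5 + 6) = -15131/11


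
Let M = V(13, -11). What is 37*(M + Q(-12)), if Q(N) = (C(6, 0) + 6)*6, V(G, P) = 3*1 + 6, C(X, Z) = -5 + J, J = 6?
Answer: 1887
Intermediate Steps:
C(X, Z) = 1 (C(X, Z) = -5 + 6 = 1)
V(G, P) = 9 (V(G, P) = 3 + 6 = 9)
M = 9
Q(N) = 42 (Q(N) = (1 + 6)*6 = 7*6 = 42)
37*(M + Q(-12)) = 37*(9 + 42) = 37*51 = 1887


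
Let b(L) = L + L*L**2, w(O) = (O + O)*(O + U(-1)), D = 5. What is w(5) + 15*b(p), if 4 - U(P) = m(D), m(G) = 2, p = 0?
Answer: 70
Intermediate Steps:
U(P) = 2 (U(P) = 4 - 1*2 = 4 - 2 = 2)
w(O) = 2*O*(2 + O) (w(O) = (O + O)*(O + 2) = (2*O)*(2 + O) = 2*O*(2 + O))
b(L) = L + L**3
w(5) + 15*b(p) = 2*5*(2 + 5) + 15*(0 + 0**3) = 2*5*7 + 15*(0 + 0) = 70 + 15*0 = 70 + 0 = 70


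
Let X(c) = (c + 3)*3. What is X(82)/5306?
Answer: 255/5306 ≈ 0.048059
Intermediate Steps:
X(c) = 9 + 3*c (X(c) = (3 + c)*3 = 9 + 3*c)
X(82)/5306 = (9 + 3*82)/5306 = (9 + 246)*(1/5306) = 255*(1/5306) = 255/5306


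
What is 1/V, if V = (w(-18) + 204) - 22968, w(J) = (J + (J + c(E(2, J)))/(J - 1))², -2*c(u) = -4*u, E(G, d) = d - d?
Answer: -361/8112828 ≈ -4.4497e-5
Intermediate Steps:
E(G, d) = 0
c(u) = 2*u (c(u) = -(-2)*u = 2*u)
w(J) = (J + J/(-1 + J))² (w(J) = (J + (J + 2*0)/(J - 1))² = (J + (J + 0)/(-1 + J))² = (J + J/(-1 + J))²)
V = -8112828/361 (V = ((-18)⁴/(-1 - 18)² + 204) - 22968 = (104976/(-19)² + 204) - 22968 = (104976*(1/361) + 204) - 22968 = (104976/361 + 204) - 22968 = 178620/361 - 22968 = -8112828/361 ≈ -22473.)
1/V = 1/(-8112828/361) = -361/8112828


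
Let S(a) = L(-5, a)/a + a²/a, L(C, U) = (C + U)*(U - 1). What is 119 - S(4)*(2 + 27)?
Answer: 99/4 ≈ 24.750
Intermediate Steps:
L(C, U) = (-1 + U)*(C + U) (L(C, U) = (C + U)*(-1 + U) = (-1 + U)*(C + U))
S(a) = a + (5 + a² - 6*a)/a (S(a) = (a² - 1*(-5) - a - 5*a)/a + a²/a = (a² + 5 - a - 5*a)/a + a = (5 + a² - 6*a)/a + a = a + (5 + a² - 6*a)/a)
119 - S(4)*(2 + 27) = 119 - (-6 + 2*4 + 5/4)*(2 + 27) = 119 - (-6 + 8 + 5*(¼))*29 = 119 - (-6 + 8 + 5/4)*29 = 119 - 13*29/4 = 119 - 1*377/4 = 119 - 377/4 = 99/4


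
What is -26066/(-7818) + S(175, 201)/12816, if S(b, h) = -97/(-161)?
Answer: 8964119527/2688578928 ≈ 3.3341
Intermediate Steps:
S(b, h) = 97/161 (S(b, h) = -97*(-1/161) = 97/161)
-26066/(-7818) + S(175, 201)/12816 = -26066/(-7818) + (97/161)/12816 = -26066*(-1/7818) + (97/161)*(1/12816) = 13033/3909 + 97/2063376 = 8964119527/2688578928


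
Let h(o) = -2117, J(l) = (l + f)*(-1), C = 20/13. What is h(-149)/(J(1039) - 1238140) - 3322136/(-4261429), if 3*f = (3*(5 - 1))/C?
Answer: 711336422257/910462828708 ≈ 0.78129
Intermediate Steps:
C = 20/13 (C = 20*(1/13) = 20/13 ≈ 1.5385)
f = 13/5 (f = ((3*(5 - 1))/(20/13))/3 = ((3*4)*(13/20))/3 = (12*(13/20))/3 = (⅓)*(39/5) = 13/5 ≈ 2.6000)
J(l) = -13/5 - l (J(l) = (l + 13/5)*(-1) = (13/5 + l)*(-1) = -13/5 - l)
h(-149)/(J(1039) - 1238140) - 3322136/(-4261429) = -2117/((-13/5 - 1*1039) - 1238140) - 3322136/(-4261429) = -2117/((-13/5 - 1039) - 1238140) - 3322136*(-1/4261429) = -2117/(-5208/5 - 1238140) + 3322136/4261429 = -2117/(-6195908/5) + 3322136/4261429 = -2117*(-5/6195908) + 3322136/4261429 = 365/213652 + 3322136/4261429 = 711336422257/910462828708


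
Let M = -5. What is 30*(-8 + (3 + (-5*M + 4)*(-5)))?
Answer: -4500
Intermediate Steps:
30*(-8 + (3 + (-5*M + 4)*(-5))) = 30*(-8 + (3 + (-5*(-5) + 4)*(-5))) = 30*(-8 + (3 + (25 + 4)*(-5))) = 30*(-8 + (3 + 29*(-5))) = 30*(-8 + (3 - 145)) = 30*(-8 - 142) = 30*(-150) = -4500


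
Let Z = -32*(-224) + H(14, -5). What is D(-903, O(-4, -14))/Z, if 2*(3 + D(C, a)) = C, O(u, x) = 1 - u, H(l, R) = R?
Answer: -909/14326 ≈ -0.063451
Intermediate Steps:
D(C, a) = -3 + C/2
Z = 7163 (Z = -32*(-224) - 5 = 7168 - 5 = 7163)
D(-903, O(-4, -14))/Z = (-3 + (½)*(-903))/7163 = (-3 - 903/2)*(1/7163) = -909/2*1/7163 = -909/14326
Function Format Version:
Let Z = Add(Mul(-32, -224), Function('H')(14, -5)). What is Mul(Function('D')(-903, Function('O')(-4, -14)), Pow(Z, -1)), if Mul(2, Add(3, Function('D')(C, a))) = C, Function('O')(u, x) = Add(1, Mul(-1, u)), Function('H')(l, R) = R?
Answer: Rational(-909, 14326) ≈ -0.063451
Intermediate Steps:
Function('D')(C, a) = Add(-3, Mul(Rational(1, 2), C))
Z = 7163 (Z = Add(Mul(-32, -224), -5) = Add(7168, -5) = 7163)
Mul(Function('D')(-903, Function('O')(-4, -14)), Pow(Z, -1)) = Mul(Add(-3, Mul(Rational(1, 2), -903)), Pow(7163, -1)) = Mul(Add(-3, Rational(-903, 2)), Rational(1, 7163)) = Mul(Rational(-909, 2), Rational(1, 7163)) = Rational(-909, 14326)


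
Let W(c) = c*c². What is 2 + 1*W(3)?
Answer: 29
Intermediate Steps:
W(c) = c³
2 + 1*W(3) = 2 + 1*3³ = 2 + 1*27 = 2 + 27 = 29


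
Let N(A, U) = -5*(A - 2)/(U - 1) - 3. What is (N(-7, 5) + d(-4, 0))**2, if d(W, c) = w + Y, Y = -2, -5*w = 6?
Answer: 10201/400 ≈ 25.503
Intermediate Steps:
w = -6/5 (w = -1/5*6 = -6/5 ≈ -1.2000)
N(A, U) = -3 - 5*(-2 + A)/(-1 + U) (N(A, U) = -5*(-2 + A)/(-1 + U) - 3 = -3 - 5*(-2 + A)/(-1 + U))
d(W, c) = -16/5 (d(W, c) = -6/5 - 2 = -16/5)
(N(-7, 5) + d(-4, 0))**2 = ((13 - 5*(-7) - 3*5)/(-1 + 5) - 16/5)**2 = ((13 + 35 - 15)/4 - 16/5)**2 = ((1/4)*33 - 16/5)**2 = (33/4 - 16/5)**2 = (101/20)**2 = 10201/400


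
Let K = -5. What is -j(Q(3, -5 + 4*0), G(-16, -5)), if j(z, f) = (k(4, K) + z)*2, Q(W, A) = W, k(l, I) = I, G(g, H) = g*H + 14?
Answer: 4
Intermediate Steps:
G(g, H) = 14 + H*g (G(g, H) = H*g + 14 = 14 + H*g)
j(z, f) = -10 + 2*z (j(z, f) = (-5 + z)*2 = -10 + 2*z)
-j(Q(3, -5 + 4*0), G(-16, -5)) = -(-10 + 2*3) = -(-10 + 6) = -1*(-4) = 4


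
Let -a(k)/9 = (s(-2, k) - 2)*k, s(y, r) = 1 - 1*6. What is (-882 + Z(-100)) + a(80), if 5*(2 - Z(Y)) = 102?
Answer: 20698/5 ≈ 4139.6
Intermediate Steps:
Z(Y) = -92/5 (Z(Y) = 2 - ⅕*102 = 2 - 102/5 = -92/5)
s(y, r) = -5 (s(y, r) = 1 - 6 = -5)
a(k) = 63*k (a(k) = -9*(-5 - 2)*k = -(-63)*k = 63*k)
(-882 + Z(-100)) + a(80) = (-882 - 92/5) + 63*80 = -4502/5 + 5040 = 20698/5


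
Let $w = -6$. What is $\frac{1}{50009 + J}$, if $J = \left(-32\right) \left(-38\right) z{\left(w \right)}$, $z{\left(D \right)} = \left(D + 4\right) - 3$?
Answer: $\frac{1}{43929} \approx 2.2764 \cdot 10^{-5}$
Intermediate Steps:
$z{\left(D \right)} = 1 + D$ ($z{\left(D \right)} = \left(4 + D\right) - 3 = 1 + D$)
$J = -6080$ ($J = \left(-32\right) \left(-38\right) \left(1 - 6\right) = 1216 \left(-5\right) = -6080$)
$\frac{1}{50009 + J} = \frac{1}{50009 - 6080} = \frac{1}{43929}$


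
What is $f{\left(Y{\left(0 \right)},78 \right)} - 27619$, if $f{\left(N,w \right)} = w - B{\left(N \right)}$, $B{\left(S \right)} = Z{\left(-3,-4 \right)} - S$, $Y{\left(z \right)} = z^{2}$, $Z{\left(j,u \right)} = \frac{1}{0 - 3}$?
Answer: $- \frac{82622}{3} \approx -27541.0$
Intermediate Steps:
$Z{\left(j,u \right)} = - \frac{1}{3}$ ($Z{\left(j,u \right)} = \frac{1}{-3} = - \frac{1}{3}$)
$B{\left(S \right)} = - \frac{1}{3} - S$
$f{\left(N,w \right)} = \frac{1}{3} + N + w$ ($f{\left(N,w \right)} = w - \left(- \frac{1}{3} - N\right) = w + \left(\frac{1}{3} + N\right) = \frac{1}{3} + N + w$)
$f{\left(Y{\left(0 \right)},78 \right)} - 27619 = \left(\frac{1}{3} + 0^{2} + 78\right) - 27619 = \left(\frac{1}{3} + 0 + 78\right) - 27619 = \frac{235}{3} - 27619 = - \frac{82622}{3}$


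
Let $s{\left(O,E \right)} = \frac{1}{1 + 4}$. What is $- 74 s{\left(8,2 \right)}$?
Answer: $- \frac{74}{5} \approx -14.8$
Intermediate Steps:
$s{\left(O,E \right)} = \frac{1}{5}$
$- 74 s{\left(8,2 \right)} = \left(-74\right) \frac{1}{5} = - \frac{74}{5}$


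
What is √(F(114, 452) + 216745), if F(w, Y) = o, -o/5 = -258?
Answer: √218035 ≈ 466.94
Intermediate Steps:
o = 1290 (o = -5*(-258) = 1290)
F(w, Y) = 1290
√(F(114, 452) + 216745) = √(1290 + 216745) = √218035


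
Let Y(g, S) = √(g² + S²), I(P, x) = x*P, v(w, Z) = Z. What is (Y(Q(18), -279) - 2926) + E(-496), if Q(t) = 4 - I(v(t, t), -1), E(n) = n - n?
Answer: -2926 + 5*√3133 ≈ -2646.1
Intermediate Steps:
I(P, x) = P*x
E(n) = 0
Q(t) = 4 + t (Q(t) = 4 - t*(-1) = 4 - (-1)*t = 4 + t)
Y(g, S) = √(S² + g²)
(Y(Q(18), -279) - 2926) + E(-496) = (√((-279)² + (4 + 18)²) - 2926) + 0 = (√(77841 + 22²) - 2926) + 0 = (√(77841 + 484) - 2926) + 0 = (√78325 - 2926) + 0 = (5*√3133 - 2926) + 0 = (-2926 + 5*√3133) + 0 = -2926 + 5*√3133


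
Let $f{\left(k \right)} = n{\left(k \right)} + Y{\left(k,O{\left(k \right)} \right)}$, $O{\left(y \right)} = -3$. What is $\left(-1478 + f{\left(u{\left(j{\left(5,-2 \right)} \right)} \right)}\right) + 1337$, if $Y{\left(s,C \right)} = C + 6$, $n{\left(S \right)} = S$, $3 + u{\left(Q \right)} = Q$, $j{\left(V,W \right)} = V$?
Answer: $-136$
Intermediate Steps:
$u{\left(Q \right)} = -3 + Q$
$Y{\left(s,C \right)} = 6 + C$
$f{\left(k \right)} = 3 + k$ ($f{\left(k \right)} = k + \left(6 - 3\right) = k + 3 = 3 + k$)
$\left(-1478 + f{\left(u{\left(j{\left(5,-2 \right)} \right)} \right)}\right) + 1337 = \left(-1478 + \left(3 + \left(-3 + 5\right)\right)\right) + 1337 = \left(-1478 + \left(3 + 2\right)\right) + 1337 = \left(-1478 + 5\right) + 1337 = -1473 + 1337 = -136$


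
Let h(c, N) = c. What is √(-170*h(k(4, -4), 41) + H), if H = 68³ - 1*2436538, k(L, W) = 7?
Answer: 4*I*√132706 ≈ 1457.2*I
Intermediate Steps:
H = -2122106 (H = 314432 - 2436538 = -2122106)
√(-170*h(k(4, -4), 41) + H) = √(-170*7 - 2122106) = √(-1190 - 2122106) = √(-2123296) = 4*I*√132706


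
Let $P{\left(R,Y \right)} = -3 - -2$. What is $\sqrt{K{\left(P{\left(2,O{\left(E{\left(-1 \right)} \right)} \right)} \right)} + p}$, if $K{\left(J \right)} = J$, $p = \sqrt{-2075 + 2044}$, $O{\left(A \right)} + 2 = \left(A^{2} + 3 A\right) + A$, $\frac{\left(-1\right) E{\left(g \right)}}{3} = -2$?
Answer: $\sqrt{-1 + i \sqrt{31}} \approx 1.5259 + 1.8244 i$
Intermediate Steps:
$E{\left(g \right)} = 6$ ($E{\left(g \right)} = \left(-3\right) \left(-2\right) = 6$)
$O{\left(A \right)} = -2 + A^{2} + 4 A$ ($O{\left(A \right)} = -2 + \left(\left(A^{2} + 3 A\right) + A\right) = -2 + \left(A^{2} + 4 A\right) = -2 + A^{2} + 4 A$)
$P{\left(R,Y \right)} = -1$ ($P{\left(R,Y \right)} = -3 + 2 = -1$)
$p = i \sqrt{31}$ ($p = \sqrt{-31} = i \sqrt{31} \approx 5.5678 i$)
$\sqrt{K{\left(P{\left(2,O{\left(E{\left(-1 \right)} \right)} \right)} \right)} + p} = \sqrt{-1 + i \sqrt{31}}$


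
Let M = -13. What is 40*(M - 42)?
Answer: -2200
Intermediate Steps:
40*(M - 42) = 40*(-13 - 42) = 40*(-55) = -2200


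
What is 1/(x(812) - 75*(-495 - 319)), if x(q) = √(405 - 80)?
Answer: 2442/149084087 - √13/745420435 ≈ 1.6375e-5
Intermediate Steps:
x(q) = 5*√13 (x(q) = √325 = 5*√13)
1/(x(812) - 75*(-495 - 319)) = 1/(5*√13 - 75*(-495 - 319)) = 1/(5*√13 - 75*(-814)) = 1/(5*√13 + 61050) = 1/(61050 + 5*√13)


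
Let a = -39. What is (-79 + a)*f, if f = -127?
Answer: 14986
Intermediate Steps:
(-79 + a)*f = (-79 - 39)*(-127) = -118*(-127) = 14986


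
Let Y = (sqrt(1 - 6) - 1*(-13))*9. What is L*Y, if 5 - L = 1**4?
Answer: 468 + 36*I*sqrt(5) ≈ 468.0 + 80.498*I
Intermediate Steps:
L = 4 (L = 5 - 1*1**4 = 5 - 1*1 = 5 - 1 = 4)
Y = 117 + 9*I*sqrt(5) (Y = (sqrt(-5) + 13)*9 = (I*sqrt(5) + 13)*9 = (13 + I*sqrt(5))*9 = 117 + 9*I*sqrt(5) ≈ 117.0 + 20.125*I)
L*Y = 4*(117 + 9*I*sqrt(5)) = 468 + 36*I*sqrt(5)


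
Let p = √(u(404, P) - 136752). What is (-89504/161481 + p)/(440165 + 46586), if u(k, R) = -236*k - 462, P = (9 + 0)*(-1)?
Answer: -89504/78601038231 + I*√232558/486751 ≈ -1.1387e-6 + 0.00099074*I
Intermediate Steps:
P = -9 (P = 9*(-1) = -9)
u(k, R) = -462 - 236*k
p = I*√232558 (p = √((-462 - 236*404) - 136752) = √((-462 - 95344) - 136752) = √(-95806 - 136752) = √(-232558) = I*√232558 ≈ 482.24*I)
(-89504/161481 + p)/(440165 + 46586) = (-89504/161481 + I*√232558)/(440165 + 46586) = (-89504*1/161481 + I*√232558)/486751 = (-89504/161481 + I*√232558)*(1/486751) = -89504/78601038231 + I*√232558/486751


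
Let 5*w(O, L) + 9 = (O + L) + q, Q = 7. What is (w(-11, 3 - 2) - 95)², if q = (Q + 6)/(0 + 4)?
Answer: 3853369/400 ≈ 9633.4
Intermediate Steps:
q = 13/4 (q = (7 + 6)/(0 + 4) = 13/4 ≈ 3.2500)
w(O, L) = -23/20 + L/5 + O/5 (w(O, L) = -9/5 + ((O + L) + 13/4)/5 = -9/5 + ((L + O) + 13/4)/5 = -9/5 + (13/4 + L + O)/5 = -9/5 + (13/20 + L/5 + O/5) = -23/20 + L/5 + O/5)
(w(-11, 3 - 2) - 95)² = ((-23/20 + (3 - 2)/5 + (⅕)*(-11)) - 95)² = ((-23/20 + (⅕)*1 - 11/5) - 95)² = ((-23/20 + ⅕ - 11/5) - 95)² = (-63/20 - 95)² = (-1963/20)² = 3853369/400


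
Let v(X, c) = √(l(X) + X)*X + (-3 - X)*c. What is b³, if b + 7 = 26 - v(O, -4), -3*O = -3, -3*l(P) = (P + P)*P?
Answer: (9 - √3)³/27 ≈ 14.219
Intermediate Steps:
l(P) = -2*P²/3 (l(P) = -(P + P)*P/3 = -2*P*P/3 = -2*P²/3)
O = 1 (O = -⅓*(-3) = 1)
v(X, c) = X*√(X - 2*X²/3) + c*(-3 - X) (v(X, c) = √(-2*X²/3 + X)*X + (-3 - X)*c = √(X - 2*X²/3)*X + c*(-3 - X) = X*√(X - 2*X²/3) + c*(-3 - X))
b = 3 - √3/3 (b = -7 + (26 - (-3*(-4) - 1*1*(-4) + (⅓)*1*√3*√(-1*1*(-3 + 2*1)))) = -7 + (26 - (12 + 4 + (⅓)*1*√3*√(-1*1*(-3 + 2)))) = -7 + (26 - (12 + 4 + (⅓)*1*√3*√(-1*1*(-1)))) = -7 + (26 - (12 + 4 + (⅓)*1*√3*√1)) = -7 + (26 - (12 + 4 + (⅓)*1*√3*1)) = -7 + (26 - (12 + 4 + √3/3)) = -7 + (26 - (16 + √3/3)) = -7 + (26 + (-16 - √3/3)) = -7 + (10 - √3/3) = 3 - √3/3 ≈ 2.4226)
b³ = (3 - √3/3)³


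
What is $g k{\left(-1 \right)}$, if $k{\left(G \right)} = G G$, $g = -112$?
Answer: $-112$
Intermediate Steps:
$k{\left(G \right)} = G^{2}$
$g k{\left(-1 \right)} = - 112 \left(-1\right)^{2} = \left(-112\right) 1 = -112$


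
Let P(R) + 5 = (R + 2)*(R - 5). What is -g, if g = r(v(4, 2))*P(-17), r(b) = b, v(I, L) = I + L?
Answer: -1950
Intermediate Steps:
P(R) = -5 + (-5 + R)*(2 + R) (P(R) = -5 + (R + 2)*(R - 5) = -5 + (2 + R)*(-5 + R) = -5 + (-5 + R)*(2 + R))
g = 1950 (g = (4 + 2)*(-15 + (-17)² - 3*(-17)) = 6*(-15 + 289 + 51) = 6*325 = 1950)
-g = -1*1950 = -1950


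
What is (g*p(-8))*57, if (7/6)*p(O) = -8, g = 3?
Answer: -8208/7 ≈ -1172.6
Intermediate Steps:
p(O) = -48/7 (p(O) = (6/7)*(-8) = -48/7)
(g*p(-8))*57 = (3*(-48/7))*57 = -144/7*57 = -8208/7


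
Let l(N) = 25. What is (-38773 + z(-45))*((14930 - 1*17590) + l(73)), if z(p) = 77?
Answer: 101963960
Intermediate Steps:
(-38773 + z(-45))*((14930 - 1*17590) + l(73)) = (-38773 + 77)*((14930 - 1*17590) + 25) = -38696*((14930 - 17590) + 25) = -38696*(-2660 + 25) = -38696*(-2635) = 101963960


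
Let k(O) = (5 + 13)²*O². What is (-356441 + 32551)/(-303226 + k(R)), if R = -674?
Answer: -161945/73441099 ≈ -0.0022051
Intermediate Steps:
k(O) = 324*O² (k(O) = 18²*O² = 324*O²)
(-356441 + 32551)/(-303226 + k(R)) = (-356441 + 32551)/(-303226 + 324*(-674)²) = -323890/(-303226 + 324*454276) = -323890/(-303226 + 147185424) = -323890/146882198 = -323890*1/146882198 = -161945/73441099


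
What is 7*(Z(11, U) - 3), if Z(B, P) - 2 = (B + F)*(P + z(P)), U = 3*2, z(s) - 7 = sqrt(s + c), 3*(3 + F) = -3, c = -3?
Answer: 630 + 49*sqrt(3) ≈ 714.87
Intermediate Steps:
F = -4 (F = -3 + (1/3)*(-3) = -3 - 1 = -4)
z(s) = 7 + sqrt(-3 + s) (z(s) = 7 + sqrt(s - 3) = 7 + sqrt(-3 + s))
U = 6
Z(B, P) = 2 + (-4 + B)*(7 + P + sqrt(-3 + P)) (Z(B, P) = 2 + (B - 4)*(P + (7 + sqrt(-3 + P))) = 2 + (-4 + B)*(7 + P + sqrt(-3 + P)))
7*(Z(11, U) - 3) = 7*((-26 - 4*6 - 4*sqrt(-3 + 6) + 11*6 + 11*(7 + sqrt(-3 + 6))) - 3) = 7*((-26 - 24 - 4*sqrt(3) + 66 + 11*(7 + sqrt(3))) - 3) = 7*((-26 - 24 - 4*sqrt(3) + 66 + (77 + 11*sqrt(3))) - 3) = 7*((93 + 7*sqrt(3)) - 3) = 7*(90 + 7*sqrt(3)) = 630 + 49*sqrt(3)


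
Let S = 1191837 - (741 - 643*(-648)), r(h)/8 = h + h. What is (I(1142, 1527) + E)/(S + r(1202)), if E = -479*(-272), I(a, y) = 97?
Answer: 130385/793664 ≈ 0.16428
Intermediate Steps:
r(h) = 16*h (r(h) = 8*(h + h) = 8*(2*h) = 16*h)
E = 130288
S = 774432 (S = 1191837 - (741 + 416664) = 1191837 - 1*417405 = 1191837 - 417405 = 774432)
(I(1142, 1527) + E)/(S + r(1202)) = (97 + 130288)/(774432 + 16*1202) = 130385/(774432 + 19232) = 130385/793664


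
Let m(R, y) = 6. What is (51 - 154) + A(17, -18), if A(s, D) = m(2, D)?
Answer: -97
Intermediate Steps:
A(s, D) = 6
(51 - 154) + A(17, -18) = (51 - 154) + 6 = -103 + 6 = -97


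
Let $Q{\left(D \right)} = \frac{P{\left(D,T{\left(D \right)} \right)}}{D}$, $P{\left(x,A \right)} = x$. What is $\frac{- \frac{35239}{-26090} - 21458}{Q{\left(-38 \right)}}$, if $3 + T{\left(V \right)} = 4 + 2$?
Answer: $- \frac{559803981}{26090} \approx -21457.0$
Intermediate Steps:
$T{\left(V \right)} = 3$ ($T{\left(V \right)} = -3 + \left(4 + 2\right) = -3 + 6 = 3$)
$Q{\left(D \right)} = 1$ ($Q{\left(D \right)} = \frac{D}{D} = 1$)
$\frac{- \frac{35239}{-26090} - 21458}{Q{\left(-38 \right)}} = \frac{- \frac{35239}{-26090} - 21458}{1} = \left(\left(-35239\right) \left(- \frac{1}{26090}\right) - 21458\right) 1 = \left(\frac{35239}{26090} - 21458\right) 1 = \left(- \frac{559803981}{26090}\right) 1 = - \frac{559803981}{26090}$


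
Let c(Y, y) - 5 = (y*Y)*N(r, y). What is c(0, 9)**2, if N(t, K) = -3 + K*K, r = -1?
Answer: 25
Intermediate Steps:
N(t, K) = -3 + K**2
c(Y, y) = 5 + Y*y*(-3 + y**2) (c(Y, y) = 5 + (y*Y)*(-3 + y**2) = 5 + (Y*y)*(-3 + y**2) = 5 + Y*y*(-3 + y**2))
c(0, 9)**2 = (5 + 0*9*(-3 + 9**2))**2 = (5 + 0*9*(-3 + 81))**2 = (5 + 0*9*78)**2 = (5 + 0)**2 = 5**2 = 25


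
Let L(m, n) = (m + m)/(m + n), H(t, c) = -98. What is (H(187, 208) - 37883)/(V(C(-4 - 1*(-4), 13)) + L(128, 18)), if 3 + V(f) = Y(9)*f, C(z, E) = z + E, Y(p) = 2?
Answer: -2772613/1807 ≈ -1534.4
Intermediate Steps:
L(m, n) = 2*m/(m + n) (L(m, n) = (2*m)/(m + n) = 2*m/(m + n))
C(z, E) = E + z
V(f) = -3 + 2*f
(H(187, 208) - 37883)/(V(C(-4 - 1*(-4), 13)) + L(128, 18)) = (-98 - 37883)/((-3 + 2*(13 + (-4 - 1*(-4)))) + 2*128/(128 + 18)) = -37981/((-3 + 2*(13 + (-4 + 4))) + 2*128/146) = -37981/((-3 + 2*(13 + 0)) + 2*128*(1/146)) = -37981/((-3 + 2*13) + 128/73) = -37981/((-3 + 26) + 128/73) = -37981/(23 + 128/73) = -37981/1807/73 = -37981*73/1807 = -2772613/1807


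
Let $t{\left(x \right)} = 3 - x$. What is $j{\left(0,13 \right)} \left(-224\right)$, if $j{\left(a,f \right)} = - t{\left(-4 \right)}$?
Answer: $1568$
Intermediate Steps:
$j{\left(a,f \right)} = -7$ ($j{\left(a,f \right)} = - (3 - -4) = - (3 + 4) = \left(-1\right) 7 = -7$)
$j{\left(0,13 \right)} \left(-224\right) = \left(-7\right) \left(-224\right) = 1568$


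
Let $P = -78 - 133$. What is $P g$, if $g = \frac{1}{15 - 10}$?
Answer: $- \frac{211}{5} \approx -42.2$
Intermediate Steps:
$g = \frac{1}{5} \approx 0.2$
$P = -211$ ($P = -78 - 133 = -211$)
$P g = \left(-211\right) \frac{1}{5} = - \frac{211}{5}$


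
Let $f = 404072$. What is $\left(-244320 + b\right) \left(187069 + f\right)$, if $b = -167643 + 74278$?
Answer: $-199619448585$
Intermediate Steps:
$b = -93365$
$\left(-244320 + b\right) \left(187069 + f\right) = \left(-244320 - 93365\right) \left(187069 + 404072\right) = \left(-337685\right) 591141 = -199619448585$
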